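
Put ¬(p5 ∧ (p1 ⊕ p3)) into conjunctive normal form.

(¬p5 ∨ ¬p1 ∨ p3) ∧ (¬p5 ∨ ¬p3 ∨ p1)

¬(p5 ∧ (p1 ⊕ p3))
= ¬(p5 ∧ (p1 ∨ p3) ∧ ¬(p1 ∧ p3))   (expand ⊕)
= ¬p5 ∨ ¬(p1 ∨ p3) ∨ ¬¬(p1 ∧ p3)   (De Morgan)
= ¬p5 ∨ (¬p1 ∧ ¬p3) ∨ ¬¬(p1 ∧ p3)   (De Morgan)
= ¬p5 ∨ (¬p1 ∧ ¬p3) ∨ (p1 ∧ p3)   (double negation)
= (¬p5 ∨ ¬p1 ∨ p1) ∧ (¬p5 ∨ ¬p1 ∨ p3) ∧ (¬p5 ∨ ¬p3 ∨ p1) ∧ (¬p5 ∨ ¬p3 ∨ p3)   (distribute ∨ over ∧)
= (¬p5 ∨ ¬p1 ∨ p3) ∧ (¬p5 ∨ ¬p3 ∨ p1)   (simplify)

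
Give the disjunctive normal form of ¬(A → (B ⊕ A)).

¬(A → (B ⊕ A))
= ¬(¬A ∨ (B ⊕ A))   [eliminate →]
= ¬(¬A ∨ (B ∧ ¬A) ∨ (¬B ∧ A))   [expand ⊕]
= ¬¬A ∧ ¬(B ∧ ¬A) ∧ ¬(¬B ∧ A)   [De Morgan]
= A ∧ ¬(B ∧ ¬A) ∧ ¬(¬B ∧ A)   [double negation]
= A ∧ (¬B ∨ ¬¬A) ∧ ¬(¬B ∧ A)   [De Morgan]
= A ∧ (¬B ∨ A) ∧ ¬(¬B ∧ A)   [double negation]
= A ∧ (¬B ∨ A) ∧ (¬¬B ∨ ¬A)   [De Morgan]
= A ∧ (¬B ∨ A) ∧ (B ∨ ¬A)   [double negation]
= (A ∧ ¬B ∧ B) ∨ (A ∧ ¬B ∧ ¬A) ∨ (A ∧ A ∧ B) ∨ (A ∧ A ∧ ¬A)   [distribute ∧ over ∨]
= A ∧ B   [simplify]

A ∧ B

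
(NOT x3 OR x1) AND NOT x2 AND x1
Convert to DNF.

(NOT x3 OR x1) AND NOT x2 AND x1
= (NOT x3 AND NOT x2 AND x1) OR (x1 AND NOT x2 AND x1)   (distribute AND over OR)
= x1 AND NOT x2   (simplify)

x1 AND NOT x2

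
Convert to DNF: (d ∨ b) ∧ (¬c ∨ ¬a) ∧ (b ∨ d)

(d ∧ ¬c) ∨ (d ∧ ¬a) ∨ (b ∧ ¬c) ∨ (b ∧ ¬a)

(d ∨ b) ∧ (¬c ∨ ¬a) ∧ (b ∨ d)
= (d ∧ ¬c ∧ b) ∨ (d ∧ ¬c ∧ d) ∨ (d ∧ ¬a ∧ b) ∨ (d ∧ ¬a ∧ d) ∨ (b ∧ ¬c ∧ b) ∨ (b ∧ ¬c ∧ d) ∨ (b ∧ ¬a ∧ b) ∨ (b ∧ ¬a ∧ d)
= (d ∧ ¬c) ∨ (d ∧ ¬a) ∨ (b ∧ ¬c) ∨ (b ∧ ¬a)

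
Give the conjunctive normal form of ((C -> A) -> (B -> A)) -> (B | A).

((C -> A) -> (B -> A)) -> (B | A)
= ~((C -> A) -> (B -> A)) | B | A   [eliminate ->]
= ~(~(C -> A) | (B -> A)) | B | A   [eliminate ->]
= ~(~(~C | A) | (B -> A)) | B | A   [eliminate ->]
= ~(~(~C | A) | ~B | A) | B | A   [eliminate ->]
= (~~(~C | A) & ~~B & ~A) | B | A   [De Morgan]
= ((~C | A) & ~~B & ~A) | B | A   [double negation]
= ((~C | A) & B & ~A) | B | A   [double negation]
= (~C | A | B | A) & (B | B | A) & (~A | B | A)   [distribute | over &]
= B | A   [simplify]

B | A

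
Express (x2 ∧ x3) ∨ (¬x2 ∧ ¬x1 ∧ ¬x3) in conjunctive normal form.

(x2 ∨ ¬x1) ∧ (x2 ∨ ¬x3) ∧ (x3 ∨ ¬x2) ∧ (x3 ∨ ¬x1)

(x2 ∧ x3) ∨ (¬x2 ∧ ¬x1 ∧ ¬x3)
≡ (x2 ∨ ¬x2) ∧ (x2 ∨ ¬x1) ∧ (x2 ∨ ¬x3) ∧ (x3 ∨ ¬x2) ∧ (x3 ∨ ¬x1) ∧ (x3 ∨ ¬x3)   — distribute ∨ over ∧
≡ (x2 ∨ ¬x1) ∧ (x2 ∨ ¬x3) ∧ (x3 ∨ ¬x2) ∧ (x3 ∨ ¬x1)   — simplify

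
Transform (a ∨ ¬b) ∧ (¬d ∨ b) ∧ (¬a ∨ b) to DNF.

(a ∨ ¬b) ∧ (¬d ∨ b) ∧ (¬a ∨ b)
= (a ∧ ¬d ∧ ¬a) ∨ (a ∧ ¬d ∧ b) ∨ (a ∧ b ∧ ¬a) ∨ (a ∧ b ∧ b) ∨ (¬b ∧ ¬d ∧ ¬a) ∨ (¬b ∧ ¬d ∧ b) ∨ (¬b ∧ b ∧ ¬a) ∨ (¬b ∧ b ∧ b)   (distribute ∧ over ∨)
= (a ∧ b) ∨ (¬b ∧ ¬d ∧ ¬a)   (simplify)

(a ∧ b) ∨ (¬b ∧ ¬d ∧ ¬a)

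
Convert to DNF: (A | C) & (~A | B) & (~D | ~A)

(A | C) & (~A | B) & (~D | ~A)
⇔ (A & ~A & ~D) | (A & ~A & ~A) | (A & B & ~D) | (A & B & ~A) | (C & ~A & ~D) | (C & ~A & ~A) | (C & B & ~D) | (C & B & ~A)   [distribute & over |]
⇔ (A & B & ~D) | (C & ~A) | (C & B & ~D)   [simplify]

(A & B & ~D) | (C & ~A) | (C & B & ~D)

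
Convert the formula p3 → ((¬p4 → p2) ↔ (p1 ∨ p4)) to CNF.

p3 → ((¬p4 → p2) ↔ (p1 ∨ p4))
⇔ ¬p3 ∨ ((¬p4 → p2) ↔ (p1 ∨ p4))   [eliminate →]
⇔ ¬p3 ∨ (((¬p4 → p2) → (p1 ∨ p4)) ∧ ((p1 ∨ p4) → (¬p4 → p2)))   [eliminate ↔]
⇔ ¬p3 ∨ ((¬(¬p4 → p2) ∨ p1 ∨ p4) ∧ ((p1 ∨ p4) → (¬p4 → p2)))   [eliminate →]
⇔ ¬p3 ∨ ((¬(¬¬p4 ∨ p2) ∨ p1 ∨ p4) ∧ ((p1 ∨ p4) → (¬p4 → p2)))   [eliminate →]
⇔ ¬p3 ∨ ((¬(¬¬p4 ∨ p2) ∨ p1 ∨ p4) ∧ (¬(p1 ∨ p4) ∨ (¬p4 → p2)))   [eliminate →]
⇔ ¬p3 ∨ ((¬(¬¬p4 ∨ p2) ∨ p1 ∨ p4) ∧ (¬(p1 ∨ p4) ∨ ¬¬p4 ∨ p2))   [eliminate →]
⇔ ¬p3 ∨ (((¬¬¬p4 ∧ ¬p2) ∨ p1 ∨ p4) ∧ (¬(p1 ∨ p4) ∨ ¬¬p4 ∨ p2))   [De Morgan]
⇔ ¬p3 ∨ (((¬p4 ∧ ¬p2) ∨ p1 ∨ p4) ∧ (¬(p1 ∨ p4) ∨ ¬¬p4 ∨ p2))   [double negation]
⇔ ¬p3 ∨ (((¬p4 ∧ ¬p2) ∨ p1 ∨ p4) ∧ ((¬p1 ∧ ¬p4) ∨ ¬¬p4 ∨ p2))   [De Morgan]
⇔ ¬p3 ∨ (((¬p4 ∧ ¬p2) ∨ p1 ∨ p4) ∧ ((¬p1 ∧ ¬p4) ∨ p4 ∨ p2))   [double negation]
⇔ (¬p3 ∨ ¬p4 ∨ p1 ∨ p4) ∧ (¬p3 ∨ ¬p2 ∨ p1 ∨ p4) ∧ (¬p3 ∨ ¬p1 ∨ p4 ∨ p2) ∧ (¬p3 ∨ ¬p4 ∨ p4 ∨ p2)   [distribute ∨ over ∧]
⇔ (¬p3 ∨ ¬p2 ∨ p1 ∨ p4) ∧ (¬p3 ∨ ¬p1 ∨ p4 ∨ p2)   [simplify]

(¬p3 ∨ ¬p2 ∨ p1 ∨ p4) ∧ (¬p3 ∨ ¬p1 ∨ p4 ∨ p2)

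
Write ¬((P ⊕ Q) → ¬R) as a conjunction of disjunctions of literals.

(P ∨ Q) ∧ (¬P ∨ ¬Q) ∧ R

¬((P ⊕ Q) → ¬R)
≡ ¬(¬(P ⊕ Q) ∨ ¬R)   (eliminate →)
≡ ¬(¬((P ∨ Q) ∧ ¬(P ∧ Q)) ∨ ¬R)   (expand ⊕)
≡ ¬¬((P ∨ Q) ∧ ¬(P ∧ Q)) ∧ ¬¬R   (De Morgan)
≡ (P ∨ Q) ∧ ¬(P ∧ Q) ∧ ¬¬R   (double negation)
≡ (P ∨ Q) ∧ (¬P ∨ ¬Q) ∧ ¬¬R   (De Morgan)
≡ (P ∨ Q) ∧ (¬P ∨ ¬Q) ∧ R   (double negation)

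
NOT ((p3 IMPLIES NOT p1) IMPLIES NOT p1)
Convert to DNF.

NOT ((p3 IMPLIES NOT p1) IMPLIES NOT p1)
⇔ NOT (NOT (p3 IMPLIES NOT p1) OR NOT p1)   — eliminate IMPLIES
⇔ NOT (NOT (NOT p3 OR NOT p1) OR NOT p1)   — eliminate IMPLIES
⇔ NOT NOT (NOT p3 OR NOT p1) AND NOT NOT p1   — De Morgan
⇔ (NOT p3 OR NOT p1) AND NOT NOT p1   — double negation
⇔ (NOT p3 OR NOT p1) AND p1   — double negation
⇔ (NOT p3 AND p1) OR (NOT p1 AND p1)   — distribute AND over OR
⇔ NOT p3 AND p1   — simplify

NOT p3 AND p1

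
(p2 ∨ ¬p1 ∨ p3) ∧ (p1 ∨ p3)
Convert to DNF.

p2 ∧ p1 ∨ p3

(p2 ∨ ¬p1 ∨ p3) ∧ (p1 ∨ p3)
≡ p2 ∧ p1 ∨ p2 ∧ p3 ∨ ¬p1 ∧ p1 ∨ ¬p1 ∧ p3 ∨ p3 ∧ p1 ∨ p3 ∧ p3   [distribute ∧ over ∨]
≡ p2 ∧ p1 ∨ p3   [simplify]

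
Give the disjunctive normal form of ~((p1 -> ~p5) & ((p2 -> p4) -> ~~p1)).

~((p1 -> ~p5) & ((p2 -> p4) -> ~~p1))
⇔ ~((~p1 | ~p5) & ((p2 -> p4) -> ~~p1))   — eliminate ->
⇔ ~((~p1 | ~p5) & (~(p2 -> p4) | ~~p1))   — eliminate ->
⇔ ~((~p1 | ~p5) & (~(~p2 | p4) | ~~p1))   — eliminate ->
⇔ ~(~p1 | ~p5) | ~(~(~p2 | p4) | ~~p1)   — De Morgan
⇔ (~~p1 & ~~p5) | ~(~(~p2 | p4) | ~~p1)   — De Morgan
⇔ (p1 & ~~p5) | ~(~(~p2 | p4) | ~~p1)   — double negation
⇔ (p1 & p5) | ~(~(~p2 | p4) | ~~p1)   — double negation
⇔ (p1 & p5) | (~~(~p2 | p4) & ~~~p1)   — De Morgan
⇔ (p1 & p5) | ((~p2 | p4) & ~~~p1)   — double negation
⇔ (p1 & p5) | ((~p2 | p4) & ~p1)   — double negation
⇔ (p1 & p5) | (~p2 & ~p1) | (p4 & ~p1)   — distribute & over |

(p1 & p5) | (~p2 & ~p1) | (p4 & ~p1)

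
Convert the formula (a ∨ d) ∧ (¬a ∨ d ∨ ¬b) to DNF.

(a ∧ ¬b) ∨ d

(a ∨ d) ∧ (¬a ∨ d ∨ ¬b)
≡ (a ∧ ¬a) ∨ (a ∧ d) ∨ (a ∧ ¬b) ∨ (d ∧ ¬a) ∨ (d ∧ d) ∨ (d ∧ ¬b)   [distribute ∧ over ∨]
≡ (a ∧ ¬b) ∨ d   [simplify]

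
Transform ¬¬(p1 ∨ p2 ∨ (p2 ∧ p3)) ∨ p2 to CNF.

p1 ∨ p2

¬¬(p1 ∨ p2 ∨ (p2 ∧ p3)) ∨ p2
≡ p1 ∨ p2 ∨ (p2 ∧ p3) ∨ p2   (double negation)
≡ (p1 ∨ p2 ∨ p2 ∨ p2) ∧ (p1 ∨ p2 ∨ p3 ∨ p2)   (distribute ∨ over ∧)
≡ p1 ∨ p2   (simplify)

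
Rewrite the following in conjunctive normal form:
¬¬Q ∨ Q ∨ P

Q ∨ P

¬¬Q ∨ Q ∨ P
= Q ∨ Q ∨ P
= Q ∨ P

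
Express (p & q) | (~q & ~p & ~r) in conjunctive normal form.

(p | ~q) & (p | ~r) & (q | ~p) & (q | ~r)

(p & q) | (~q & ~p & ~r)
≡ (p | ~q) & (p | ~p) & (p | ~r) & (q | ~q) & (q | ~p) & (q | ~r)
≡ (p | ~q) & (p | ~r) & (q | ~p) & (q | ~r)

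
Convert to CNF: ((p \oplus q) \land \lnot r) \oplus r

((p \oplus q) \land \lnot r) \oplus r
= (((p \oplus q) \land \lnot r) \lor r) \land \lnot ((p \oplus q) \land \lnot r \land r)   [expand \oplus]
= (((p \lor q) \land \lnot (p \land q) \land \lnot r) \lor r) \land \lnot ((p \oplus q) \land \lnot r \land r)   [expand \oplus]
= (((p \lor q) \land \lnot (p \land q) \land \lnot r) \lor r) \land \lnot ((p \lor q) \land \lnot (p \land q) \land \lnot r \land r)   [expand \oplus]
= (((p \lor q) \land (\lnot p \lor \lnot q) \land \lnot r) \lor r) \land \lnot ((p \lor q) \land \lnot (p \land q) \land \lnot r \land r)   [De Morgan]
= (((p \lor q) \land (\lnot p \lor \lnot q) \land \lnot r) \lor r) \land (\lnot (p \lor q) \lor \lnot \lnot (p \land q) \lor \lnot \lnot r \lor \lnot r)   [De Morgan]
= (((p \lor q) \land (\lnot p \lor \lnot q) \land \lnot r) \lor r) \land ((\lnot p \land \lnot q) \lor \lnot \lnot (p \land q) \lor \lnot \lnot r \lor \lnot r)   [De Morgan]
= (((p \lor q) \land (\lnot p \lor \lnot q) \land \lnot r) \lor r) \land ((\lnot p \land \lnot q) \lor (p \land q) \lor \lnot \lnot r \lor \lnot r)   [double negation]
= (((p \lor q) \land (\lnot p \lor \lnot q) \land \lnot r) \lor r) \land ((\lnot p \land \lnot q) \lor (p \land q) \lor r \lor \lnot r)   [double negation]
= (p \lor q \lor r) \land (\lnot p \lor \lnot q \lor r) \land (\lnot r \lor r) \land (\lnot p \lor p \lor r \lor \lnot r) \land (\lnot p \lor q \lor r \lor \lnot r) \land (\lnot q \lor p \lor r \lor \lnot r) \land (\lnot q \lor q \lor r \lor \lnot r)   [distribute \lor over \land]
= (p \lor q \lor r) \land (\lnot p \lor \lnot q \lor r)   [simplify]

(p \lor q \lor r) \land (\lnot p \lor \lnot q \lor r)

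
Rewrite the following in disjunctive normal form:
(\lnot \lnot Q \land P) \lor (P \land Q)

(\lnot \lnot Q \land P) \lor (P \land Q)
= (Q \land P) \lor (P \land Q)   [double negation]
= Q \land P   [simplify]

Q \land P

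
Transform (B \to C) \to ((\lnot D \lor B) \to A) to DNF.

(B \land \lnot C) \lor (D \land \lnot B) \lor A

(B \to C) \to ((\lnot D \lor B) \to A)
≡ \lnot (B \to C) \lor ((\lnot D \lor B) \to A)   (eliminate \to)
≡ \lnot (\lnot B \lor C) \lor ((\lnot D \lor B) \to A)   (eliminate \to)
≡ \lnot (\lnot B \lor C) \lor \lnot (\lnot D \lor B) \lor A   (eliminate \to)
≡ (\lnot \lnot B \land \lnot C) \lor \lnot (\lnot D \lor B) \lor A   (De Morgan)
≡ (B \land \lnot C) \lor \lnot (\lnot D \lor B) \lor A   (double negation)
≡ (B \land \lnot C) \lor (\lnot \lnot D \land \lnot B) \lor A   (De Morgan)
≡ (B \land \lnot C) \lor (D \land \lnot B) \lor A   (double negation)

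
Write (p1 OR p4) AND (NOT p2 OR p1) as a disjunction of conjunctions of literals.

p1 OR (p4 AND NOT p2)

(p1 OR p4) AND (NOT p2 OR p1)
≡ (p1 AND NOT p2) OR (p1 AND p1) OR (p4 AND NOT p2) OR (p4 AND p1)
≡ p1 OR (p4 AND NOT p2)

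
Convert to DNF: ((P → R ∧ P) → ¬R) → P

¬P ∧ R ∨ P

((P → R ∧ P) → ¬R) → P
= ¬((P → R ∧ P) → ¬R) ∨ P   — eliminate →
= ¬(¬(P → R ∧ P) ∨ ¬R) ∨ P   — eliminate →
= ¬(¬(¬P ∨ R ∧ P) ∨ ¬R) ∨ P   — eliminate →
= ¬¬(¬P ∨ R ∧ P) ∧ ¬¬R ∨ P   — De Morgan
= (¬P ∨ R ∧ P) ∧ ¬¬R ∨ P   — double negation
= (¬P ∨ R ∧ P) ∧ R ∨ P   — double negation
= ¬P ∧ R ∨ R ∧ P ∧ R ∨ P   — distribute ∧ over ∨
= ¬P ∧ R ∨ P   — simplify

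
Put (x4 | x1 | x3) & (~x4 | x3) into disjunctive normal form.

(x4 | x1 | x3) & (~x4 | x3)
= (x4 & ~x4) | (x4 & x3) | (x1 & ~x4) | (x1 & x3) | (x3 & ~x4) | (x3 & x3)   (distribute & over |)
= (x1 & ~x4) | x3   (simplify)

(x1 & ~x4) | x3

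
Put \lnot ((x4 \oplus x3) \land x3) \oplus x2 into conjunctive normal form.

\lnot ((x4 \oplus x3) \land x3) \oplus x2
= (\lnot ((x4 \oplus x3) \land x3) \lor x2) \land \lnot (\lnot ((x4 \oplus x3) \land x3) \land x2)   [expand \oplus]
= (\lnot ((x4 \lor x3) \land \lnot (x4 \land x3) \land x3) \lor x2) \land \lnot (\lnot ((x4 \oplus x3) \land x3) \land x2)   [expand \oplus]
= (\lnot ((x4 \lor x3) \land \lnot (x4 \land x3) \land x3) \lor x2) \land \lnot (\lnot ((x4 \lor x3) \land \lnot (x4 \land x3) \land x3) \land x2)   [expand \oplus]
= (\lnot (x4 \lor x3) \lor \lnot \lnot (x4 \land x3) \lor \lnot x3 \lor x2) \land \lnot (\lnot ((x4 \lor x3) \land \lnot (x4 \land x3) \land x3) \land x2)   [De Morgan]
= ((\lnot x4 \land \lnot x3) \lor \lnot \lnot (x4 \land x3) \lor \lnot x3 \lor x2) \land \lnot (\lnot ((x4 \lor x3) \land \lnot (x4 \land x3) \land x3) \land x2)   [De Morgan]
= ((\lnot x4 \land \lnot x3) \lor (x4 \land x3) \lor \lnot x3 \lor x2) \land \lnot (\lnot ((x4 \lor x3) \land \lnot (x4 \land x3) \land x3) \land x2)   [double negation]
= ((\lnot x4 \land \lnot x3) \lor (x4 \land x3) \lor \lnot x3 \lor x2) \land (\lnot \lnot ((x4 \lor x3) \land \lnot (x4 \land x3) \land x3) \lor \lnot x2)   [De Morgan]
= ((\lnot x4 \land \lnot x3) \lor (x4 \land x3) \lor \lnot x3 \lor x2) \land (((x4 \lor x3) \land \lnot (x4 \land x3) \land x3) \lor \lnot x2)   [double negation]
= ((\lnot x4 \land \lnot x3) \lor (x4 \land x3) \lor \lnot x3 \lor x2) \land (((x4 \lor x3) \land (\lnot x4 \lor \lnot x3) \land x3) \lor \lnot x2)   [De Morgan]
= (\lnot x4 \lor x4 \lor \lnot x3 \lor x2) \land (\lnot x4 \lor x3 \lor \lnot x3 \lor x2) \land (\lnot x3 \lor x4 \lor \lnot x3 \lor x2) \land (\lnot x3 \lor x3 \lor \lnot x3 \lor x2) \land (x4 \lor x3 \lor \lnot x2) \land (\lnot x4 \lor \lnot x3 \lor \lnot x2) \land (x3 \lor \lnot x2)   [distribute \lor over \land]
= (\lnot x3 \lor x4 \lor x2) \land (\lnot x4 \lor \lnot x3 \lor \lnot x2) \land (x3 \lor \lnot x2)   [simplify]

(\lnot x3 \lor x4 \lor x2) \land (\lnot x4 \lor \lnot x3 \lor \lnot x2) \land (x3 \lor \lnot x2)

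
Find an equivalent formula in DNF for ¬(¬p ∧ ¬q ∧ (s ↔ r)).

¬(¬p ∧ ¬q ∧ (s ↔ r))
⇔ ¬(¬p ∧ ¬q ∧ (s → r) ∧ (r → s))
⇔ ¬(¬p ∧ ¬q ∧ (¬s ∨ r) ∧ (r → s))
⇔ ¬(¬p ∧ ¬q ∧ (¬s ∨ r) ∧ (¬r ∨ s))
⇔ ¬¬p ∨ ¬¬q ∨ ¬(¬s ∨ r) ∨ ¬(¬r ∨ s)
⇔ p ∨ ¬¬q ∨ ¬(¬s ∨ r) ∨ ¬(¬r ∨ s)
⇔ p ∨ q ∨ ¬(¬s ∨ r) ∨ ¬(¬r ∨ s)
⇔ p ∨ q ∨ (¬¬s ∧ ¬r) ∨ ¬(¬r ∨ s)
⇔ p ∨ q ∨ (s ∧ ¬r) ∨ ¬(¬r ∨ s)
⇔ p ∨ q ∨ (s ∧ ¬r) ∨ (¬¬r ∧ ¬s)
⇔ p ∨ q ∨ (s ∧ ¬r) ∨ (r ∧ ¬s)

p ∨ q ∨ (s ∧ ¬r) ∨ (r ∧ ¬s)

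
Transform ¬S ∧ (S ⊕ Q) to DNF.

¬S ∧ (S ⊕ Q)
⇔ ¬S ∧ ((S ∧ ¬Q) ∨ (¬S ∧ Q))   — expand ⊕
⇔ (¬S ∧ S ∧ ¬Q) ∨ (¬S ∧ ¬S ∧ Q)   — distribute ∧ over ∨
⇔ ¬S ∧ Q   — simplify

¬S ∧ Q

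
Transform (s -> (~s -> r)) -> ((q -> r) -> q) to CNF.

(s -> (~s -> r)) -> ((q -> r) -> q)
≡ ~(s -> (~s -> r)) | ((q -> r) -> q)   [eliminate ->]
≡ ~(~s | (~s -> r)) | ((q -> r) -> q)   [eliminate ->]
≡ ~(~s | ~~s | r) | ((q -> r) -> q)   [eliminate ->]
≡ ~(~s | ~~s | r) | ~(q -> r) | q   [eliminate ->]
≡ ~(~s | ~~s | r) | ~(~q | r) | q   [eliminate ->]
≡ (~~s & ~~~s & ~r) | ~(~q | r) | q   [De Morgan]
≡ (s & ~~~s & ~r) | ~(~q | r) | q   [double negation]
≡ (s & ~s & ~r) | ~(~q | r) | q   [double negation]
≡ (s & ~s & ~r) | (~~q & ~r) | q   [De Morgan]
≡ (s & ~s & ~r) | (q & ~r) | q   [double negation]
≡ (s | q | q) & (s | ~r | q) & (~s | q | q) & (~s | ~r | q) & (~r | q | q) & (~r | ~r | q)   [distribute | over &]
≡ (s | q) & (~s | q) & (~r | q)   [simplify]

(s | q) & (~s | q) & (~r | q)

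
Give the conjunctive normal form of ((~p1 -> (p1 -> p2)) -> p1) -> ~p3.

((~p1 -> (p1 -> p2)) -> p1) -> ~p3
≡ ~((~p1 -> (p1 -> p2)) -> p1) | ~p3
≡ ~(~(~p1 -> (p1 -> p2)) | p1) | ~p3
≡ ~(~(~~p1 | (p1 -> p2)) | p1) | ~p3
≡ ~(~(~~p1 | ~p1 | p2) | p1) | ~p3
≡ (~~(~~p1 | ~p1 | p2) & ~p1) | ~p3
≡ ((~~p1 | ~p1 | p2) & ~p1) | ~p3
≡ ((p1 | ~p1 | p2) & ~p1) | ~p3
≡ (p1 | ~p1 | p2 | ~p3) & (~p1 | ~p3)
≡ ~p1 | ~p3

~p1 | ~p3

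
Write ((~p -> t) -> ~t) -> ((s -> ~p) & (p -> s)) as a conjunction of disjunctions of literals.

((~p -> t) -> ~t) -> ((s -> ~p) & (p -> s))
= ~((~p -> t) -> ~t) | ((s -> ~p) & (p -> s))   — eliminate ->
= ~(~(~p -> t) | ~t) | ((s -> ~p) & (p -> s))   — eliminate ->
= ~(~(~~p | t) | ~t) | ((s -> ~p) & (p -> s))   — eliminate ->
= ~(~(~~p | t) | ~t) | ((~s | ~p) & (p -> s))   — eliminate ->
= ~(~(~~p | t) | ~t) | ((~s | ~p) & (~p | s))   — eliminate ->
= (~~(~~p | t) & ~~t) | ((~s | ~p) & (~p | s))   — De Morgan
= ((~~p | t) & ~~t) | ((~s | ~p) & (~p | s))   — double negation
= ((p | t) & ~~t) | ((~s | ~p) & (~p | s))   — double negation
= ((p | t) & t) | ((~s | ~p) & (~p | s))   — double negation
= (p | t | ~s | ~p) & (p | t | ~p | s) & (t | ~s | ~p) & (t | ~p | s)   — distribute | over &
= (t | ~s | ~p) & (t | ~p | s)   — simplify

(t | ~s | ~p) & (t | ~p | s)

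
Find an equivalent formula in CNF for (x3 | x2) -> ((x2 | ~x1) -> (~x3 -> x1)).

~x2 | x3 | x1

(x3 | x2) -> ((x2 | ~x1) -> (~x3 -> x1))
= ~(x3 | x2) | ((x2 | ~x1) -> (~x3 -> x1))   [eliminate ->]
= ~(x3 | x2) | ~(x2 | ~x1) | (~x3 -> x1)   [eliminate ->]
= ~(x3 | x2) | ~(x2 | ~x1) | ~~x3 | x1   [eliminate ->]
= (~x3 & ~x2) | ~(x2 | ~x1) | ~~x3 | x1   [De Morgan]
= (~x3 & ~x2) | (~x2 & ~~x1) | ~~x3 | x1   [De Morgan]
= (~x3 & ~x2) | (~x2 & x1) | ~~x3 | x1   [double negation]
= (~x3 & ~x2) | (~x2 & x1) | x3 | x1   [double negation]
= (~x3 | ~x2 | x3 | x1) & (~x3 | x1 | x3 | x1) & (~x2 | ~x2 | x3 | x1) & (~x2 | x1 | x3 | x1)   [distribute | over &]
= ~x2 | x3 | x1   [simplify]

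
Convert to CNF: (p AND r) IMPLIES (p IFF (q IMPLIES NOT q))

NOT p OR NOT r OR NOT q

(p AND r) IMPLIES (p IFF (q IMPLIES NOT q))
≡ NOT (p AND r) OR (p IFF (q IMPLIES NOT q))
≡ NOT (p AND r) OR ((p IMPLIES (q IMPLIES NOT q)) AND ((q IMPLIES NOT q) IMPLIES p))
≡ NOT (p AND r) OR ((NOT p OR (q IMPLIES NOT q)) AND ((q IMPLIES NOT q) IMPLIES p))
≡ NOT (p AND r) OR ((NOT p OR NOT q OR NOT q) AND ((q IMPLIES NOT q) IMPLIES p))
≡ NOT (p AND r) OR ((NOT p OR NOT q OR NOT q) AND (NOT (q IMPLIES NOT q) OR p))
≡ NOT (p AND r) OR ((NOT p OR NOT q OR NOT q) AND (NOT (NOT q OR NOT q) OR p))
≡ NOT p OR NOT r OR ((NOT p OR NOT q OR NOT q) AND (NOT (NOT q OR NOT q) OR p))
≡ NOT p OR NOT r OR ((NOT p OR NOT q OR NOT q) AND ((NOT NOT q AND NOT NOT q) OR p))
≡ NOT p OR NOT r OR ((NOT p OR NOT q OR NOT q) AND ((q AND NOT NOT q) OR p))
≡ NOT p OR NOT r OR ((NOT p OR NOT q OR NOT q) AND ((q AND q) OR p))
≡ (NOT p OR NOT r OR NOT p OR NOT q OR NOT q) AND (NOT p OR NOT r OR q OR p) AND (NOT p OR NOT r OR q OR p)
≡ NOT p OR NOT r OR NOT q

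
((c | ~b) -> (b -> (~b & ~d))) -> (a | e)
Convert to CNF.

((c | ~b) -> (b -> (~b & ~d))) -> (a | e)
= ~((c | ~b) -> (b -> (~b & ~d))) | a | e   (eliminate ->)
= ~(~(c | ~b) | (b -> (~b & ~d))) | a | e   (eliminate ->)
= ~(~(c | ~b) | ~b | (~b & ~d)) | a | e   (eliminate ->)
= (~~(c | ~b) & ~~b & ~(~b & ~d)) | a | e   (De Morgan)
= ((c | ~b) & ~~b & ~(~b & ~d)) | a | e   (double negation)
= ((c | ~b) & b & ~(~b & ~d)) | a | e   (double negation)
= ((c | ~b) & b & (~~b | ~~d)) | a | e   (De Morgan)
= ((c | ~b) & b & (b | ~~d)) | a | e   (double negation)
= ((c | ~b) & b & (b | d)) | a | e   (double negation)
= (c | ~b | a | e) & (b | a | e) & (b | d | a | e)   (distribute | over &)
= (c | ~b | a | e) & (b | a | e)   (simplify)

(c | ~b | a | e) & (b | a | e)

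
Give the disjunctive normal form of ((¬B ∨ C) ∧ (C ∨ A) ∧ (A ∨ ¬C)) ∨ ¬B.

(C ∧ A) ∨ ¬B

((¬B ∨ C) ∧ (C ∨ A) ∧ (A ∨ ¬C)) ∨ ¬B
≡ (¬B ∧ C ∧ A) ∨ (¬B ∧ C ∧ ¬C) ∨ (¬B ∧ A ∧ A) ∨ (¬B ∧ A ∧ ¬C) ∨ (C ∧ C ∧ A) ∨ (C ∧ C ∧ ¬C) ∨ (C ∧ A ∧ A) ∨ (C ∧ A ∧ ¬C) ∨ ¬B   (distribute ∧ over ∨)
≡ (C ∧ A) ∨ ¬B   (simplify)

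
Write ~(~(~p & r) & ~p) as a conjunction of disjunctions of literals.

~(~(~p & r) & ~p)
= ~~(~p & r) | ~~p   — De Morgan
= (~p & r) | ~~p   — double negation
= (~p & r) | p   — double negation
= (~p | p) & (r | p)   — distribute | over &
= r | p   — simplify

r | p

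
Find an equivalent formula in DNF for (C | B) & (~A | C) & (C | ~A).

(C | B) & (~A | C) & (C | ~A)
⇔ (C & ~A & C) | (C & ~A & ~A) | (C & C & C) | (C & C & ~A) | (B & ~A & C) | (B & ~A & ~A) | (B & C & C) | (B & C & ~A)   [distribute & over |]
⇔ C | (B & ~A)   [simplify]

C | (B & ~A)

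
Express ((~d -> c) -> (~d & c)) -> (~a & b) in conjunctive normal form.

(d | c | ~a) & (d | c | b) & (d | ~c | ~a) & (d | ~c | b)

((~d -> c) -> (~d & c)) -> (~a & b)
⇔ ~((~d -> c) -> (~d & c)) | (~a & b)   [eliminate ->]
⇔ ~(~(~d -> c) | (~d & c)) | (~a & b)   [eliminate ->]
⇔ ~(~(~~d | c) | (~d & c)) | (~a & b)   [eliminate ->]
⇔ (~~(~~d | c) & ~(~d & c)) | (~a & b)   [De Morgan]
⇔ ((~~d | c) & ~(~d & c)) | (~a & b)   [double negation]
⇔ ((d | c) & ~(~d & c)) | (~a & b)   [double negation]
⇔ ((d | c) & (~~d | ~c)) | (~a & b)   [De Morgan]
⇔ ((d | c) & (d | ~c)) | (~a & b)   [double negation]
⇔ (d | c | ~a) & (d | c | b) & (d | ~c | ~a) & (d | ~c | b)   [distribute | over &]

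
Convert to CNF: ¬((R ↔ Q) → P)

(¬R ∨ Q) ∧ (¬Q ∨ R) ∧ ¬P

¬((R ↔ Q) → P)
= ¬(¬(R ↔ Q) ∨ P)   — eliminate →
= ¬(¬((R → Q) ∧ (Q → R)) ∨ P)   — eliminate ↔
= ¬(¬((¬R ∨ Q) ∧ (Q → R)) ∨ P)   — eliminate →
= ¬(¬((¬R ∨ Q) ∧ (¬Q ∨ R)) ∨ P)   — eliminate →
= ¬¬((¬R ∨ Q) ∧ (¬Q ∨ R)) ∧ ¬P   — De Morgan
= (¬R ∨ Q) ∧ (¬Q ∨ R) ∧ ¬P   — double negation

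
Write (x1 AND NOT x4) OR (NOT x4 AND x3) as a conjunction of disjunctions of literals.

(x1 OR x3) AND NOT x4

(x1 AND NOT x4) OR (NOT x4 AND x3)
⇔ (x1 OR NOT x4) AND (x1 OR x3) AND (NOT x4 OR NOT x4) AND (NOT x4 OR x3)
⇔ (x1 OR x3) AND NOT x4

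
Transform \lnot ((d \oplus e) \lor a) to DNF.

(\lnot d \land \lnot e \land \lnot a) \lor (e \land d \land \lnot a)

\lnot ((d \oplus e) \lor a)
= \lnot ((d \land \lnot e) \lor (\lnot d \land e) \lor a)   — expand \oplus
= \lnot (d \land \lnot e) \land \lnot (\lnot d \land e) \land \lnot a   — De Morgan
= (\lnot d \lor \lnot \lnot e) \land \lnot (\lnot d \land e) \land \lnot a   — De Morgan
= (\lnot d \lor e) \land \lnot (\lnot d \land e) \land \lnot a   — double negation
= (\lnot d \lor e) \land (\lnot \lnot d \lor \lnot e) \land \lnot a   — De Morgan
= (\lnot d \lor e) \land (d \lor \lnot e) \land \lnot a   — double negation
= (\lnot d \land d \land \lnot a) \lor (\lnot d \land \lnot e \land \lnot a) \lor (e \land d \land \lnot a) \lor (e \land \lnot e \land \lnot a)   — distribute \land over \lor
= (\lnot d \land \lnot e \land \lnot a) \lor (e \land d \land \lnot a)   — simplify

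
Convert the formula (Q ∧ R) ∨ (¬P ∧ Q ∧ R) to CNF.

Q ∧ R

(Q ∧ R) ∨ (¬P ∧ Q ∧ R)
⇔ (Q ∨ ¬P) ∧ (Q ∨ Q) ∧ (Q ∨ R) ∧ (R ∨ ¬P) ∧ (R ∨ Q) ∧ (R ∨ R)   [distribute ∨ over ∧]
⇔ Q ∧ R   [simplify]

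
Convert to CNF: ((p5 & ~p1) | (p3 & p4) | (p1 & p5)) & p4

(p5 | p3) & p4

((p5 & ~p1) | (p3 & p4) | (p1 & p5)) & p4
≡ (p5 | p3 | p1) & (p5 | p3 | p5) & (p5 | p4 | p1) & (p5 | p4 | p5) & (~p1 | p3 | p1) & (~p1 | p3 | p5) & (~p1 | p4 | p1) & (~p1 | p4 | p5) & p4   — distribute | over &
≡ (p5 | p3) & p4   — simplify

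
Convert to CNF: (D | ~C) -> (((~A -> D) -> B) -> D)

(D | ~C) -> (((~A -> D) -> B) -> D)
≡ ~(D | ~C) | (((~A -> D) -> B) -> D)   (eliminate ->)
≡ ~(D | ~C) | ~((~A -> D) -> B) | D   (eliminate ->)
≡ ~(D | ~C) | ~(~(~A -> D) | B) | D   (eliminate ->)
≡ ~(D | ~C) | ~(~(~~A | D) | B) | D   (eliminate ->)
≡ (~D & ~~C) | ~(~(~~A | D) | B) | D   (De Morgan)
≡ (~D & C) | ~(~(~~A | D) | B) | D   (double negation)
≡ (~D & C) | (~~(~~A | D) & ~B) | D   (De Morgan)
≡ (~D & C) | ((~~A | D) & ~B) | D   (double negation)
≡ (~D & C) | ((A | D) & ~B) | D   (double negation)
≡ (~D | A | D | D) & (~D | ~B | D) & (C | A | D | D) & (C | ~B | D)   (distribute | over &)
≡ (C | A | D) & (C | ~B | D)   (simplify)

(C | A | D) & (C | ~B | D)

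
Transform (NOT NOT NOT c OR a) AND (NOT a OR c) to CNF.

(NOT NOT NOT c OR a) AND (NOT a OR c)
≡ (NOT c OR a) AND (NOT a OR c)   (double negation)

(NOT c OR a) AND (NOT a OR c)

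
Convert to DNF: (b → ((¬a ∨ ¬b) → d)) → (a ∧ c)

(b ∧ ¬a ∧ ¬d) ∨ (a ∧ c)

(b → ((¬a ∨ ¬b) → d)) → (a ∧ c)
≡ ¬(b → ((¬a ∨ ¬b) → d)) ∨ (a ∧ c)
≡ ¬(¬b ∨ ((¬a ∨ ¬b) → d)) ∨ (a ∧ c)
≡ ¬(¬b ∨ ¬(¬a ∨ ¬b) ∨ d) ∨ (a ∧ c)
≡ (¬¬b ∧ ¬¬(¬a ∨ ¬b) ∧ ¬d) ∨ (a ∧ c)
≡ (b ∧ ¬¬(¬a ∨ ¬b) ∧ ¬d) ∨ (a ∧ c)
≡ (b ∧ (¬a ∨ ¬b) ∧ ¬d) ∨ (a ∧ c)
≡ (b ∧ ¬a ∧ ¬d) ∨ (b ∧ ¬b ∧ ¬d) ∨ (a ∧ c)
≡ (b ∧ ¬a ∧ ¬d) ∨ (a ∧ c)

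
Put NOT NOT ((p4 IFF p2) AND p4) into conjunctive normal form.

NOT NOT ((p4 IFF p2) AND p4)
≡ NOT NOT ((p4 IMPLIES p2) AND (p2 IMPLIES p4) AND p4)   — eliminate IFF
≡ NOT NOT ((NOT p4 OR p2) AND (p2 IMPLIES p4) AND p4)   — eliminate IMPLIES
≡ NOT NOT ((NOT p4 OR p2) AND (NOT p2 OR p4) AND p4)   — eliminate IMPLIES
≡ (NOT p4 OR p2) AND (NOT p2 OR p4) AND p4   — double negation
≡ (NOT p4 OR p2) AND p4   — simplify

(NOT p4 OR p2) AND p4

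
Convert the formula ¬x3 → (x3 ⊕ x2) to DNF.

¬x3 → (x3 ⊕ x2)
⇔ ¬¬x3 ∨ (x3 ⊕ x2)   [eliminate →]
⇔ ¬¬x3 ∨ (x3 ∧ ¬x2) ∨ (¬x3 ∧ x2)   [expand ⊕]
⇔ x3 ∨ (x3 ∧ ¬x2) ∨ (¬x3 ∧ x2)   [double negation]
⇔ x3 ∨ (¬x3 ∧ x2)   [simplify]

x3 ∨ (¬x3 ∧ x2)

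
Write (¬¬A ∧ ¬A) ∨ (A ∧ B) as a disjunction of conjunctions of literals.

(¬¬A ∧ ¬A) ∨ (A ∧ B)
⇔ (A ∧ ¬A) ∨ (A ∧ B)   [double negation]
⇔ A ∧ B   [simplify]

A ∧ B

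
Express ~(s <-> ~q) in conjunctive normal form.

~(s <-> ~q)
= ~((s -> ~q) & (~q -> s))   (eliminate <->)
= ~((~s | ~q) & (~q -> s))   (eliminate ->)
= ~((~s | ~q) & (~~q | s))   (eliminate ->)
= ~(~s | ~q) | ~(~~q | s)   (De Morgan)
= (~~s & ~~q) | ~(~~q | s)   (De Morgan)
= (s & ~~q) | ~(~~q | s)   (double negation)
= (s & q) | ~(~~q | s)   (double negation)
= (s & q) | (~~~q & ~s)   (De Morgan)
= (s & q) | (~q & ~s)   (double negation)
= (s | ~q) & (s | ~s) & (q | ~q) & (q | ~s)   (distribute | over &)
= (s | ~q) & (q | ~s)   (simplify)

(s | ~q) & (q | ~s)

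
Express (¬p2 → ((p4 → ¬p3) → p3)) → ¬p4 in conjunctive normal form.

(¬p2 ∨ ¬p4) ∧ (¬p4 ∨ ¬p3)

(¬p2 → ((p4 → ¬p3) → p3)) → ¬p4
≡ ¬(¬p2 → ((p4 → ¬p3) → p3)) ∨ ¬p4   [eliminate →]
≡ ¬(¬¬p2 ∨ ((p4 → ¬p3) → p3)) ∨ ¬p4   [eliminate →]
≡ ¬(¬¬p2 ∨ ¬(p4 → ¬p3) ∨ p3) ∨ ¬p4   [eliminate →]
≡ ¬(¬¬p2 ∨ ¬(¬p4 ∨ ¬p3) ∨ p3) ∨ ¬p4   [eliminate →]
≡ (¬¬¬p2 ∧ ¬¬(¬p4 ∨ ¬p3) ∧ ¬p3) ∨ ¬p4   [De Morgan]
≡ (¬p2 ∧ ¬¬(¬p4 ∨ ¬p3) ∧ ¬p3) ∨ ¬p4   [double negation]
≡ (¬p2 ∧ (¬p4 ∨ ¬p3) ∧ ¬p3) ∨ ¬p4   [double negation]
≡ (¬p2 ∨ ¬p4) ∧ (¬p4 ∨ ¬p3 ∨ ¬p4) ∧ (¬p3 ∨ ¬p4)   [distribute ∨ over ∧]
≡ (¬p2 ∨ ¬p4) ∧ (¬p4 ∨ ¬p3)   [simplify]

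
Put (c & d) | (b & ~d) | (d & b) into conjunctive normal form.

(c | b) & (d | b)

(c & d) | (b & ~d) | (d & b)
≡ (c | b | d) & (c | b | b) & (c | ~d | d) & (c | ~d | b) & (d | b | d) & (d | b | b) & (d | ~d | d) & (d | ~d | b)   [distribute | over &]
≡ (c | b) & (d | b)   [simplify]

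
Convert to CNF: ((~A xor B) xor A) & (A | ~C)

((~A xor B) xor A) & (A | ~C)
≡ ((~A xor B) | A) & ~((~A xor B) & A) & (A | ~C)   — expand xor
≡ (((~A | B) & ~(~A & B)) | A) & ~((~A xor B) & A) & (A | ~C)   — expand xor
≡ (((~A | B) & ~(~A & B)) | A) & ~((~A | B) & ~(~A & B) & A) & (A | ~C)   — expand xor
≡ (((~A | B) & (~~A | ~B)) | A) & ~((~A | B) & ~(~A & B) & A) & (A | ~C)   — De Morgan
≡ (((~A | B) & (A | ~B)) | A) & ~((~A | B) & ~(~A & B) & A) & (A | ~C)   — double negation
≡ (((~A | B) & (A | ~B)) | A) & (~(~A | B) | ~~(~A & B) | ~A) & (A | ~C)   — De Morgan
≡ (((~A | B) & (A | ~B)) | A) & ((~~A & ~B) | ~~(~A & B) | ~A) & (A | ~C)   — De Morgan
≡ (((~A | B) & (A | ~B)) | A) & ((A & ~B) | ~~(~A & B) | ~A) & (A | ~C)   — double negation
≡ (((~A | B) & (A | ~B)) | A) & ((A & ~B) | (~A & B) | ~A) & (A | ~C)   — double negation
≡ (~A | B | A) & (A | ~B | A) & (A | ~A | ~A) & (A | B | ~A) & (~B | ~A | ~A) & (~B | B | ~A) & (A | ~C)   — distribute | over &
≡ (A | ~B) & (~B | ~A) & (A | ~C)   — simplify

(A | ~B) & (~B | ~A) & (A | ~C)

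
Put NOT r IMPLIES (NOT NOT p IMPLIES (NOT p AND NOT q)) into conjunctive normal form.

r OR NOT p

NOT r IMPLIES (NOT NOT p IMPLIES (NOT p AND NOT q))
≡ NOT NOT r OR (NOT NOT p IMPLIES (NOT p AND NOT q))   (eliminate IMPLIES)
≡ NOT NOT r OR NOT NOT NOT p OR (NOT p AND NOT q)   (eliminate IMPLIES)
≡ r OR NOT NOT NOT p OR (NOT p AND NOT q)   (double negation)
≡ r OR NOT p OR (NOT p AND NOT q)   (double negation)
≡ (r OR NOT p OR NOT p) AND (r OR NOT p OR NOT q)   (distribute OR over AND)
≡ r OR NOT p   (simplify)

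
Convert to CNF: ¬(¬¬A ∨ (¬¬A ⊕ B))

¬(¬¬A ∨ (¬¬A ⊕ B))
≡ ¬(¬¬A ∨ ((¬¬A ∨ B) ∧ ¬(¬¬A ∧ B)))   (expand ⊕)
≡ ¬¬¬A ∧ ¬((¬¬A ∨ B) ∧ ¬(¬¬A ∧ B))   (De Morgan)
≡ ¬A ∧ ¬((¬¬A ∨ B) ∧ ¬(¬¬A ∧ B))   (double negation)
≡ ¬A ∧ (¬(¬¬A ∨ B) ∨ ¬¬(¬¬A ∧ B))   (De Morgan)
≡ ¬A ∧ ((¬¬¬A ∧ ¬B) ∨ ¬¬(¬¬A ∧ B))   (De Morgan)
≡ ¬A ∧ ((¬A ∧ ¬B) ∨ ¬¬(¬¬A ∧ B))   (double negation)
≡ ¬A ∧ ((¬A ∧ ¬B) ∨ (¬¬A ∧ B))   (double negation)
≡ ¬A ∧ ((¬A ∧ ¬B) ∨ (A ∧ B))   (double negation)
≡ ¬A ∧ (¬A ∨ A) ∧ (¬A ∨ B) ∧ (¬B ∨ A) ∧ (¬B ∨ B)   (distribute ∨ over ∧)
≡ ¬A ∧ (¬B ∨ A)   (simplify)

¬A ∧ (¬B ∨ A)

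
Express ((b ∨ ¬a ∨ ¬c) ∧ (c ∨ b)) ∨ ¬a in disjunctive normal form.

b ∨ ¬a

((b ∨ ¬a ∨ ¬c) ∧ (c ∨ b)) ∨ ¬a
= (b ∧ c) ∨ (b ∧ b) ∨ (¬a ∧ c) ∨ (¬a ∧ b) ∨ (¬c ∧ c) ∨ (¬c ∧ b) ∨ ¬a   — distribute ∧ over ∨
= b ∨ ¬a   — simplify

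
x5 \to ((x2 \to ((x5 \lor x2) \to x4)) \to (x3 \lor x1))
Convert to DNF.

\lnot x5 \lor (x2 \land \lnot x4) \lor x3 \lor x1

x5 \to ((x2 \to ((x5 \lor x2) \to x4)) \to (x3 \lor x1))
⇔ \lnot x5 \lor ((x2 \to ((x5 \lor x2) \to x4)) \to (x3 \lor x1))   [eliminate \to]
⇔ \lnot x5 \lor \lnot (x2 \to ((x5 \lor x2) \to x4)) \lor x3 \lor x1   [eliminate \to]
⇔ \lnot x5 \lor \lnot (\lnot x2 \lor ((x5 \lor x2) \to x4)) \lor x3 \lor x1   [eliminate \to]
⇔ \lnot x5 \lor \lnot (\lnot x2 \lor \lnot (x5 \lor x2) \lor x4) \lor x3 \lor x1   [eliminate \to]
⇔ \lnot x5 \lor (\lnot \lnot x2 \land \lnot \lnot (x5 \lor x2) \land \lnot x4) \lor x3 \lor x1   [De Morgan]
⇔ \lnot x5 \lor (x2 \land \lnot \lnot (x5 \lor x2) \land \lnot x4) \lor x3 \lor x1   [double negation]
⇔ \lnot x5 \lor (x2 \land (x5 \lor x2) \land \lnot x4) \lor x3 \lor x1   [double negation]
⇔ \lnot x5 \lor (x2 \land x5 \land \lnot x4) \lor (x2 \land x2 \land \lnot x4) \lor x3 \lor x1   [distribute \land over \lor]
⇔ \lnot x5 \lor (x2 \land \lnot x4) \lor x3 \lor x1   [simplify]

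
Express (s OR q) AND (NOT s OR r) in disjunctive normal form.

(s OR q) AND (NOT s OR r)
≡ (s AND NOT s) OR (s AND r) OR (q AND NOT s) OR (q AND r)   [distribute AND over OR]
≡ (s AND r) OR (q AND NOT s) OR (q AND r)   [simplify]

(s AND r) OR (q AND NOT s) OR (q AND r)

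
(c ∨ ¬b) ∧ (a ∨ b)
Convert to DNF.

(c ∧ a) ∨ (c ∧ b) ∨ (¬b ∧ a)

(c ∨ ¬b) ∧ (a ∨ b)
= (c ∧ a) ∨ (c ∧ b) ∨ (¬b ∧ a) ∨ (¬b ∧ b)   — distribute ∧ over ∨
= (c ∧ a) ∨ (c ∧ b) ∨ (¬b ∧ a)   — simplify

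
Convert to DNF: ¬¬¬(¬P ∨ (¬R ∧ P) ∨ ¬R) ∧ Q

P ∧ R ∧ Q

¬¬¬(¬P ∨ (¬R ∧ P) ∨ ¬R) ∧ Q
≡ ¬(¬P ∨ (¬R ∧ P) ∨ ¬R) ∧ Q   [double negation]
≡ ¬¬P ∧ ¬(¬R ∧ P) ∧ ¬¬R ∧ Q   [De Morgan]
≡ P ∧ ¬(¬R ∧ P) ∧ ¬¬R ∧ Q   [double negation]
≡ P ∧ (¬¬R ∨ ¬P) ∧ ¬¬R ∧ Q   [De Morgan]
≡ P ∧ (R ∨ ¬P) ∧ ¬¬R ∧ Q   [double negation]
≡ P ∧ (R ∨ ¬P) ∧ R ∧ Q   [double negation]
≡ (P ∧ R ∧ R ∧ Q) ∨ (P ∧ ¬P ∧ R ∧ Q)   [distribute ∧ over ∨]
≡ P ∧ R ∧ Q   [simplify]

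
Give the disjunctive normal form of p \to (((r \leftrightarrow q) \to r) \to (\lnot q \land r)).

p \to (((r \leftrightarrow q) \to r) \to (\lnot q \land r))
⇔ \lnot p \lor (((r \leftrightarrow q) \to r) \to (\lnot q \land r))   (eliminate \to)
⇔ \lnot p \lor \lnot ((r \leftrightarrow q) \to r) \lor (\lnot q \land r)   (eliminate \to)
⇔ \lnot p \lor \lnot (\lnot (r \leftrightarrow q) \lor r) \lor (\lnot q \land r)   (eliminate \to)
⇔ \lnot p \lor \lnot (\lnot ((r \to q) \land (q \to r)) \lor r) \lor (\lnot q \land r)   (eliminate \leftrightarrow)
⇔ \lnot p \lor \lnot (\lnot ((\lnot r \lor q) \land (q \to r)) \lor r) \lor (\lnot q \land r)   (eliminate \to)
⇔ \lnot p \lor \lnot (\lnot ((\lnot r \lor q) \land (\lnot q \lor r)) \lor r) \lor (\lnot q \land r)   (eliminate \to)
⇔ \lnot p \lor (\lnot \lnot ((\lnot r \lor q) \land (\lnot q \lor r)) \land \lnot r) \lor (\lnot q \land r)   (De Morgan)
⇔ \lnot p \lor ((\lnot r \lor q) \land (\lnot q \lor r) \land \lnot r) \lor (\lnot q \land r)   (double negation)
⇔ \lnot p \lor (\lnot r \land \lnot q \land \lnot r) \lor (\lnot r \land r \land \lnot r) \lor (q \land \lnot q \land \lnot r) \lor (q \land r \land \lnot r) \lor (\lnot q \land r)   (distribute \land over \lor)
⇔ \lnot p \lor (\lnot r \land \lnot q) \lor (\lnot q \land r)   (simplify)

\lnot p \lor (\lnot r \land \lnot q) \lor (\lnot q \land r)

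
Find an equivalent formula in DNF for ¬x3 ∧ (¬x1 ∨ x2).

(¬x3 ∧ ¬x1) ∨ (¬x3 ∧ x2)

¬x3 ∧ (¬x1 ∨ x2)
= (¬x3 ∧ ¬x1) ∨ (¬x3 ∧ x2)   [distribute ∧ over ∨]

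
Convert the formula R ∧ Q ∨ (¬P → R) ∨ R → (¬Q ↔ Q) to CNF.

(¬R ∨ ¬Q) ∧ (¬P ∨ Q) ∧ (¬P ∨ ¬Q) ∧ (¬R ∨ Q)

R ∧ Q ∨ (¬P → R) ∨ R → (¬Q ↔ Q)
≡ ¬(R ∧ Q ∨ (¬P → R) ∨ R) ∨ (¬Q ↔ Q)
≡ ¬(R ∧ Q ∨ ¬¬P ∨ R ∨ R) ∨ (¬Q ↔ Q)
≡ ¬(R ∧ Q ∨ ¬¬P ∨ R ∨ R) ∨ (¬Q → Q) ∧ (Q → ¬Q)
≡ ¬(R ∧ Q ∨ ¬¬P ∨ R ∨ R) ∨ (¬¬Q ∨ Q) ∧ (Q → ¬Q)
≡ ¬(R ∧ Q ∨ ¬¬P ∨ R ∨ R) ∨ (¬¬Q ∨ Q) ∧ (¬Q ∨ ¬Q)
≡ ¬(R ∧ Q) ∧ ¬¬¬P ∧ ¬R ∧ ¬R ∨ (¬¬Q ∨ Q) ∧ (¬Q ∨ ¬Q)
≡ (¬R ∨ ¬Q) ∧ ¬¬¬P ∧ ¬R ∧ ¬R ∨ (¬¬Q ∨ Q) ∧ (¬Q ∨ ¬Q)
≡ (¬R ∨ ¬Q) ∧ ¬P ∧ ¬R ∧ ¬R ∨ (¬¬Q ∨ Q) ∧ (¬Q ∨ ¬Q)
≡ (¬R ∨ ¬Q) ∧ ¬P ∧ ¬R ∧ ¬R ∨ (Q ∨ Q) ∧ (¬Q ∨ ¬Q)
≡ (¬R ∨ ¬Q ∨ Q ∨ Q) ∧ (¬R ∨ ¬Q ∨ ¬Q ∨ ¬Q) ∧ (¬P ∨ Q ∨ Q) ∧ (¬P ∨ ¬Q ∨ ¬Q) ∧ (¬R ∨ Q ∨ Q) ∧ (¬R ∨ ¬Q ∨ ¬Q) ∧ (¬R ∨ Q ∨ Q) ∧ (¬R ∨ ¬Q ∨ ¬Q)
≡ (¬R ∨ ¬Q) ∧ (¬P ∨ Q) ∧ (¬P ∨ ¬Q) ∧ (¬R ∨ Q)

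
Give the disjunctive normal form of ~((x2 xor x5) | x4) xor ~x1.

~((x2 xor x5) | x4) xor ~x1
≡ (~((x2 xor x5) | x4) & ~~x1) | (~~((x2 xor x5) | x4) & ~x1)   [expand xor]
≡ (~((x2 & ~x5) | (~x2 & x5) | x4) & ~~x1) | (~~((x2 xor x5) | x4) & ~x1)   [expand xor]
≡ (~((x2 & ~x5) | (~x2 & x5) | x4) & ~~x1) | (~~((x2 & ~x5) | (~x2 & x5) | x4) & ~x1)   [expand xor]
≡ (~(x2 & ~x5) & ~(~x2 & x5) & ~x4 & ~~x1) | (~~((x2 & ~x5) | (~x2 & x5) | x4) & ~x1)   [De Morgan]
≡ ((~x2 | ~~x5) & ~(~x2 & x5) & ~x4 & ~~x1) | (~~((x2 & ~x5) | (~x2 & x5) | x4) & ~x1)   [De Morgan]
≡ ((~x2 | x5) & ~(~x2 & x5) & ~x4 & ~~x1) | (~~((x2 & ~x5) | (~x2 & x5) | x4) & ~x1)   [double negation]
≡ ((~x2 | x5) & (~~x2 | ~x5) & ~x4 & ~~x1) | (~~((x2 & ~x5) | (~x2 & x5) | x4) & ~x1)   [De Morgan]
≡ ((~x2 | x5) & (x2 | ~x5) & ~x4 & ~~x1) | (~~((x2 & ~x5) | (~x2 & x5) | x4) & ~x1)   [double negation]
≡ ((~x2 | x5) & (x2 | ~x5) & ~x4 & x1) | (~~((x2 & ~x5) | (~x2 & x5) | x4) & ~x1)   [double negation]
≡ ((~x2 | x5) & (x2 | ~x5) & ~x4 & x1) | (((x2 & ~x5) | (~x2 & x5) | x4) & ~x1)   [double negation]
≡ (~x2 & x2 & ~x4 & x1) | (~x2 & ~x5 & ~x4 & x1) | (x5 & x2 & ~x4 & x1) | (x5 & ~x5 & ~x4 & x1) | (x2 & ~x5 & ~x1) | (~x2 & x5 & ~x1) | (x4 & ~x1)   [distribute & over |]
≡ (~x2 & ~x5 & ~x4 & x1) | (x5 & x2 & ~x4 & x1) | (x2 & ~x5 & ~x1) | (~x2 & x5 & ~x1) | (x4 & ~x1)   [simplify]

(~x2 & ~x5 & ~x4 & x1) | (x5 & x2 & ~x4 & x1) | (x2 & ~x5 & ~x1) | (~x2 & x5 & ~x1) | (x4 & ~x1)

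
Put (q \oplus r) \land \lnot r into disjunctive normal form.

(q \oplus r) \land \lnot r
= ((q \land \lnot r) \lor (\lnot q \land r)) \land \lnot r   [expand \oplus]
= (q \land \lnot r \land \lnot r) \lor (\lnot q \land r \land \lnot r)   [distribute \land over \lor]
= q \land \lnot r   [simplify]

q \land \lnot r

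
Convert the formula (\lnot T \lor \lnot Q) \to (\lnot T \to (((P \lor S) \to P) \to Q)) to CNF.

(T \lor P \lor S \lor Q) \land (T \lor \lnot P \lor Q)

(\lnot T \lor \lnot Q) \to (\lnot T \to (((P \lor S) \to P) \to Q))
⇔ \lnot (\lnot T \lor \lnot Q) \lor (\lnot T \to (((P \lor S) \to P) \to Q))   (eliminate \to)
⇔ \lnot (\lnot T \lor \lnot Q) \lor \lnot \lnot T \lor (((P \lor S) \to P) \to Q)   (eliminate \to)
⇔ \lnot (\lnot T \lor \lnot Q) \lor \lnot \lnot T \lor \lnot ((P \lor S) \to P) \lor Q   (eliminate \to)
⇔ \lnot (\lnot T \lor \lnot Q) \lor \lnot \lnot T \lor \lnot (\lnot (P \lor S) \lor P) \lor Q   (eliminate \to)
⇔ (\lnot \lnot T \land \lnot \lnot Q) \lor \lnot \lnot T \lor \lnot (\lnot (P \lor S) \lor P) \lor Q   (De Morgan)
⇔ (T \land \lnot \lnot Q) \lor \lnot \lnot T \lor \lnot (\lnot (P \lor S) \lor P) \lor Q   (double negation)
⇔ (T \land Q) \lor \lnot \lnot T \lor \lnot (\lnot (P \lor S) \lor P) \lor Q   (double negation)
⇔ (T \land Q) \lor T \lor \lnot (\lnot (P \lor S) \lor P) \lor Q   (double negation)
⇔ (T \land Q) \lor T \lor (\lnot \lnot (P \lor S) \land \lnot P) \lor Q   (De Morgan)
⇔ (T \land Q) \lor T \lor ((P \lor S) \land \lnot P) \lor Q   (double negation)
⇔ (T \lor T \lor P \lor S \lor Q) \land (T \lor T \lor \lnot P \lor Q) \land (Q \lor T \lor P \lor S \lor Q) \land (Q \lor T \lor \lnot P \lor Q)   (distribute \lor over \land)
⇔ (T \lor P \lor S \lor Q) \land (T \lor \lnot P \lor Q)   (simplify)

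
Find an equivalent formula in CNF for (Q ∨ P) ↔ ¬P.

(Q ∨ P) ↔ ¬P
≡ ((Q ∨ P) → ¬P) ∧ (¬P → (Q ∨ P))   (eliminate ↔)
≡ (¬(Q ∨ P) ∨ ¬P) ∧ (¬P → (Q ∨ P))   (eliminate →)
≡ (¬(Q ∨ P) ∨ ¬P) ∧ (¬¬P ∨ Q ∨ P)   (eliminate →)
≡ ((¬Q ∧ ¬P) ∨ ¬P) ∧ (¬¬P ∨ Q ∨ P)   (De Morgan)
≡ ((¬Q ∧ ¬P) ∨ ¬P) ∧ (P ∨ Q ∨ P)   (double negation)
≡ (¬Q ∨ ¬P) ∧ (¬P ∨ ¬P) ∧ (P ∨ Q ∨ P)   (distribute ∨ over ∧)
≡ ¬P ∧ (P ∨ Q)   (simplify)

¬P ∧ (P ∨ Q)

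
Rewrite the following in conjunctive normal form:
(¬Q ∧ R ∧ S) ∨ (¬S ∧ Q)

(¬Q ∧ R ∧ S) ∨ (¬S ∧ Q)
⇔ (¬Q ∨ ¬S) ∧ (¬Q ∨ Q) ∧ (R ∨ ¬S) ∧ (R ∨ Q) ∧ (S ∨ ¬S) ∧ (S ∨ Q)   [distribute ∨ over ∧]
⇔ (¬Q ∨ ¬S) ∧ (R ∨ ¬S) ∧ (R ∨ Q) ∧ (S ∨ Q)   [simplify]

(¬Q ∨ ¬S) ∧ (R ∨ ¬S) ∧ (R ∨ Q) ∧ (S ∨ Q)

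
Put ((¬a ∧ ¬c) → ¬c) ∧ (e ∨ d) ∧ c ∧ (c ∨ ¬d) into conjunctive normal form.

((¬a ∧ ¬c) → ¬c) ∧ (e ∨ d) ∧ c ∧ (c ∨ ¬d)
≡ (¬(¬a ∧ ¬c) ∨ ¬c) ∧ (e ∨ d) ∧ c ∧ (c ∨ ¬d)   (eliminate →)
≡ (¬¬a ∨ ¬¬c ∨ ¬c) ∧ (e ∨ d) ∧ c ∧ (c ∨ ¬d)   (De Morgan)
≡ (a ∨ ¬¬c ∨ ¬c) ∧ (e ∨ d) ∧ c ∧ (c ∨ ¬d)   (double negation)
≡ (a ∨ c ∨ ¬c) ∧ (e ∨ d) ∧ c ∧ (c ∨ ¬d)   (double negation)
≡ (e ∨ d) ∧ c   (simplify)

(e ∨ d) ∧ c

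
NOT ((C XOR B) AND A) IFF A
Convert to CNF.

NOT ((C XOR B) AND A) IFF A
⇔ (NOT ((C XOR B) AND A) IMPLIES A) AND (A IMPLIES NOT ((C XOR B) AND A))   — eliminate IFF
⇔ (NOT NOT ((C XOR B) AND A) OR A) AND (A IMPLIES NOT ((C XOR B) AND A))   — eliminate IMPLIES
⇔ (NOT NOT ((C OR B) AND NOT (C AND B) AND A) OR A) AND (A IMPLIES NOT ((C XOR B) AND A))   — expand XOR
⇔ (NOT NOT ((C OR B) AND NOT (C AND B) AND A) OR A) AND (NOT A OR NOT ((C XOR B) AND A))   — eliminate IMPLIES
⇔ (NOT NOT ((C OR B) AND NOT (C AND B) AND A) OR A) AND (NOT A OR NOT ((C OR B) AND NOT (C AND B) AND A))   — expand XOR
⇔ (((C OR B) AND NOT (C AND B) AND A) OR A) AND (NOT A OR NOT ((C OR B) AND NOT (C AND B) AND A))   — double negation
⇔ (((C OR B) AND (NOT C OR NOT B) AND A) OR A) AND (NOT A OR NOT ((C OR B) AND NOT (C AND B) AND A))   — De Morgan
⇔ (((C OR B) AND (NOT C OR NOT B) AND A) OR A) AND (NOT A OR NOT (C OR B) OR NOT NOT (C AND B) OR NOT A)   — De Morgan
⇔ (((C OR B) AND (NOT C OR NOT B) AND A) OR A) AND (NOT A OR (NOT C AND NOT B) OR NOT NOT (C AND B) OR NOT A)   — De Morgan
⇔ (((C OR B) AND (NOT C OR NOT B) AND A) OR A) AND (NOT A OR (NOT C AND NOT B) OR (C AND B) OR NOT A)   — double negation
⇔ (C OR B OR A) AND (NOT C OR NOT B OR A) AND (A OR A) AND (NOT A OR NOT C OR C OR NOT A) AND (NOT A OR NOT C OR B OR NOT A) AND (NOT A OR NOT B OR C OR NOT A) AND (NOT A OR NOT B OR B OR NOT A)   — distribute OR over AND
⇔ A AND (NOT A OR NOT C OR B) AND (NOT A OR NOT B OR C)   — simplify

A AND (NOT A OR NOT C OR B) AND (NOT A OR NOT B OR C)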